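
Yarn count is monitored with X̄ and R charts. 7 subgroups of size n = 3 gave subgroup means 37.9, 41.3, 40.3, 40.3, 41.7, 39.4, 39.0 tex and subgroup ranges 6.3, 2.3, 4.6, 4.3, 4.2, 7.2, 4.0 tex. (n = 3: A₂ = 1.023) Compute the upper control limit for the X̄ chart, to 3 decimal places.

X̄̄ = (37.9 + 41.3 + 40.3 + 40.3 + 41.7 + 39.4 + 39.0) / 7 = 279.9000 / 7 = 39.9857
R̄ = (6.3 + 2.3 + 4.6 + 4.3 + 4.2 + 7.2 + 4.0) / 7 = 32.9000 / 7 = 4.7000
UCL = X̄̄ + A₂·R̄ = 39.9857 + 1.023 × 4.7000 = 44.7938

44.794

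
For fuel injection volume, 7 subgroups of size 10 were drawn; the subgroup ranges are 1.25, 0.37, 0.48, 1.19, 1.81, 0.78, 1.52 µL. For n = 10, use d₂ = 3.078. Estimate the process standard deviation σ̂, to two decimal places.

0.34

R̄ = (1.25 + 0.37 + 0.48 + 1.19 + 1.81 + 0.78 + 1.52) / 7 = 1.0571
σ̂ = R̄ / d₂ = 1.0571 / 3.078 = 0.3435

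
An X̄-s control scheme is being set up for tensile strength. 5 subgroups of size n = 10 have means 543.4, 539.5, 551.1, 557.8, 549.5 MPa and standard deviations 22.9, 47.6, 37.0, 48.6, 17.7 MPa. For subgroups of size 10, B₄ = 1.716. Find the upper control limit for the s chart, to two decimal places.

59.65

s̄ = (22.9 + 47.6 + 37.0 + 48.6 + 17.7) / 5 = 34.7600
UCL_s = B₄·s̄ = 1.716 × 34.7600 = 59.6482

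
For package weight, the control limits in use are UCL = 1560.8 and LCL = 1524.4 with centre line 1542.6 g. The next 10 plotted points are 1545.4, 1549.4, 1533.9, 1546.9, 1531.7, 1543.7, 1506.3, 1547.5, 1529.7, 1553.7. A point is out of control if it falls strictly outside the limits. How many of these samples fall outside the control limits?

1

Compare each point to [1524.4, 1560.8]: sample 7 = 1506.3 < LCL.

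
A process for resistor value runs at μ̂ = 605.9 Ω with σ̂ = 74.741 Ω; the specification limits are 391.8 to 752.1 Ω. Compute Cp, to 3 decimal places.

0.803

Cp = (USL − LSL) / (6σ̂) = (752.1 − 391.8) / (6 × 74.741) = 360.3000 / 448.4460 = 0.8034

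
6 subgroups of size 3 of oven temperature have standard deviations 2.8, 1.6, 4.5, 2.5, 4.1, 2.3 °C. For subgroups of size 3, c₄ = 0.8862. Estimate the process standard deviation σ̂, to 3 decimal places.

3.348

s̄ = (2.8 + 1.6 + 4.5 + 2.5 + 4.1 + 2.3) / 6 = 2.9667
σ̂ = s̄ / c₄ = 2.9667 / 0.8862 = 3.3476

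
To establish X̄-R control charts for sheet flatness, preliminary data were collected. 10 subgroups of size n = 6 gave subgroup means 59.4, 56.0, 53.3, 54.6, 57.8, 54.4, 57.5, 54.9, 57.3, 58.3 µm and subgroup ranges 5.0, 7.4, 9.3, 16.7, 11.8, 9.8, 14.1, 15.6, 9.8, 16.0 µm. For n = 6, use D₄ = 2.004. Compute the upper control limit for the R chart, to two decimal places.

23.15

R̄ = (5.0 + 7.4 + 9.3 + 16.7 + 11.8 + 9.8 + 14.1 + 15.6 + 9.8 + 16.0) / 10 = 115.5000 / 10 = 11.5500
UCL_R = D₄·R̄ = 2.004 × 11.5500 = 23.1462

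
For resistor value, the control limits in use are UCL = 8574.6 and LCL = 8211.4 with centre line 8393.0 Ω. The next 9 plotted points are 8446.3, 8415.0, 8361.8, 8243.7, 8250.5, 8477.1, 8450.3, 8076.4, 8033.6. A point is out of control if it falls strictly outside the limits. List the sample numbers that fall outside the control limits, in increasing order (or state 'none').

Compare each point to [8211.4, 8574.6]: sample 8 = 8076.4 < LCL; sample 9 = 8033.6 < LCL.

8, 9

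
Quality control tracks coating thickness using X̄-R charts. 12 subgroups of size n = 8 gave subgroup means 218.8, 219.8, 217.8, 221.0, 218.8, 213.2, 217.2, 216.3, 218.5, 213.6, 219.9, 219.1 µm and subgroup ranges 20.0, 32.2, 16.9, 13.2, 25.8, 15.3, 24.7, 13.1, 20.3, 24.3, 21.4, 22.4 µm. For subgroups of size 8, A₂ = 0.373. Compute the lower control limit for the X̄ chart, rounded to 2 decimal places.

210.07

X̄̄ = (218.8 + 219.8 + 217.8 + 221.0 + 218.8 + 213.2 + 217.2 + 216.3 + 218.5 + 213.6 + 219.9 + 219.1) / 12 = 2614.0000 / 12 = 217.8333
R̄ = (20.0 + 32.2 + 16.9 + 13.2 + 25.8 + 15.3 + 24.7 + 13.1 + 20.3 + 24.3 + 21.4 + 22.4) / 12 = 249.6000 / 12 = 20.8000
LCL = X̄̄ − A₂·R̄ = 217.8333 − 0.373 × 20.8000 = 210.0749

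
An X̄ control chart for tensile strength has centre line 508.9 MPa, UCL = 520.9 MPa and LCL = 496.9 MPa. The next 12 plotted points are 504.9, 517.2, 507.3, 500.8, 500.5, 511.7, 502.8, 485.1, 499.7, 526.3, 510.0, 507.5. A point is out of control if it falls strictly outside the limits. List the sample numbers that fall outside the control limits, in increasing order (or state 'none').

8, 10

Compare each point to [496.9, 520.9]: sample 8 = 485.1 < LCL; sample 10 = 526.3 > UCL.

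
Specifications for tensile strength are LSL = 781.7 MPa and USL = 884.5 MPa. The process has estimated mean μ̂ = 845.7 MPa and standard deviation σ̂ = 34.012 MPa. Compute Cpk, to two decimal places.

0.38

Cpu = (USL − μ̂) / (3σ̂) = (884.5 − 845.7) / (3 × 34.012) = 0.3803; Cpl = (μ̂ − LSL) / (3σ̂) = (845.7 − 781.7) / (3 × 34.012) = 0.6272; Cpk = min(Cpu, Cpl) = 0.3803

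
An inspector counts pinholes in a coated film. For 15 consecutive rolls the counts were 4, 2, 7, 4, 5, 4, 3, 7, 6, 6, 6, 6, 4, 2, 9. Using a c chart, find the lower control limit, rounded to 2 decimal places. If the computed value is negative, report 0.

0.00

c̄ = (4 + 2 + 7 + 4 + 5 + 4 + 3 + 7 + 6 + 6 + 6 + 6 + 4 + 2 + 9) / 15 = 75 / 15 = 5.0000
LCL = c̄ − 3√c̄ = 5.0000 − 3 × 2.2361 = -1.7082 → 0 (cannot be negative)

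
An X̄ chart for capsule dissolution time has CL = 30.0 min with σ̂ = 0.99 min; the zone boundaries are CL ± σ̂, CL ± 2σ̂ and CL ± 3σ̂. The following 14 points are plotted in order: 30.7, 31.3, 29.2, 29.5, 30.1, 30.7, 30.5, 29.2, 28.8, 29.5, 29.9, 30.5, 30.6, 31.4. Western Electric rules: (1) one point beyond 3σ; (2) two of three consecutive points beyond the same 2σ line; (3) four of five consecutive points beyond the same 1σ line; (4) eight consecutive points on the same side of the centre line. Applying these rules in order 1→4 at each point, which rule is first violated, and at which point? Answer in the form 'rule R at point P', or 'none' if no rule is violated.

Zone of each point (C = within 1σ̂, B = 1σ̂–2σ̂, A = 2σ̂–3σ̂, * = beyond 3σ̂; sign = side of CL): 1:+C, 2:+B, 3:-C, 4:-C, 5:+C, 6:+C, 7:+C, 8:-C, 9:-B, 10:-C, 11:-C, 12:+C, 13:+C, 14:+B
No rule fires across all 14 points.

none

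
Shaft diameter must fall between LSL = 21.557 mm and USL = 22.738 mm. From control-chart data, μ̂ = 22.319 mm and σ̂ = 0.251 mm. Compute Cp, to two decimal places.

Cp = (USL − LSL) / (6σ̂) = (22.738 − 21.557) / (6 × 0.251) = 1.1810 / 1.5060 = 0.7842

0.78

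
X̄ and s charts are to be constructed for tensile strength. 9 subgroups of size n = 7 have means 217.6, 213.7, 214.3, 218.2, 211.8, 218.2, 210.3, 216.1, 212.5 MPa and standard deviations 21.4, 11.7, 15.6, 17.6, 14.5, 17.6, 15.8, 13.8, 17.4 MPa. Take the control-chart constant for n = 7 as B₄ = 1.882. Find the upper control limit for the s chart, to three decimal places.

s̄ = (21.4 + 11.7 + 15.6 + 17.6 + 14.5 + 17.6 + 15.8 + 13.8 + 17.4) / 9 = 16.1556
UCL_s = B₄·s̄ = 1.882 × 16.1556 = 30.4048

30.405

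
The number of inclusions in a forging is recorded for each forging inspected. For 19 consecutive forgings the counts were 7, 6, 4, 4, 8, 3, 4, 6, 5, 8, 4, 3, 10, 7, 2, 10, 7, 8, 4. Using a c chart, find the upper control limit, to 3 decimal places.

13.008

c̄ = (7 + 6 + 4 + 4 + 8 + 3 + 4 + 6 + 5 + 8 + 4 + 3 + 10 + 7 + 2 + 10 + 7 + 8 + 4) / 19 = 110 / 19 = 5.7895
UCL = c̄ + 3√c̄ = 5.7895 + 3 × √5.7895 = 5.7895 + 3 × 2.4061 = 13.0079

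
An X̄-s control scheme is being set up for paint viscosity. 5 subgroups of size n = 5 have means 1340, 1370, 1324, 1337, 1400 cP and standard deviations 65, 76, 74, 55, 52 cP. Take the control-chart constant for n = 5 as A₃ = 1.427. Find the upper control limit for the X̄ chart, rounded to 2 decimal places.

X̄̄ = (1340 + 1370 + 1324 + 1337 + 1400) / 5 = 1354.2000
s̄ = (65 + 76 + 74 + 55 + 52) / 5 = 64.4000
UCL = X̄̄ + A₃·s̄ = 1354.2000 + 1.427 × 64.4000 = 1446.0988

1446.10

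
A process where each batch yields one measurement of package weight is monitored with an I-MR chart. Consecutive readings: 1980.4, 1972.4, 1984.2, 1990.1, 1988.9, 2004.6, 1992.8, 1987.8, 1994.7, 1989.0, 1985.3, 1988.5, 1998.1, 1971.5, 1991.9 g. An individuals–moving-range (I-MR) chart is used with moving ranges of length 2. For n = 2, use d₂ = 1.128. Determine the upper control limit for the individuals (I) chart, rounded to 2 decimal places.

2013.75

X̄ = (1980.4 + 1972.4 + 1984.2 + 1990.1 + 1988.9 + 2004.6 + 1992.8 + 1987.8 + 1994.7 + 1989.0 + 1985.3 + 1988.5 + 1998.1 + 1971.5 + 1991.9) / 15 = 1988.0133
Moving ranges: 8.0, 11.8, 5.9, 1.2, 15.7, 11.8, 5.0, 6.9, 5.7, 3.7, 3.2, 9.6, 26.6, 20.4; M̄R̄ = 135.5000 / 14 = 9.6786
UCL = X̄ + 3·M̄R̄/d₂ = 1988.0133 + 3 × 9.6786 / 1.128 = 2013.7542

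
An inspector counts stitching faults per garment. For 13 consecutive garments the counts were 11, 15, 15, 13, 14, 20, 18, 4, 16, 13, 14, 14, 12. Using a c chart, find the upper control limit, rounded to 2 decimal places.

24.90

c̄ = (11 + 15 + 15 + 13 + 14 + 20 + 18 + 4 + 16 + 13 + 14 + 14 + 12) / 13 = 179 / 13 = 13.7692
UCL = c̄ + 3√c̄ = 13.7692 + 3 × √13.7692 = 13.7692 + 3 × 3.7107 = 24.9013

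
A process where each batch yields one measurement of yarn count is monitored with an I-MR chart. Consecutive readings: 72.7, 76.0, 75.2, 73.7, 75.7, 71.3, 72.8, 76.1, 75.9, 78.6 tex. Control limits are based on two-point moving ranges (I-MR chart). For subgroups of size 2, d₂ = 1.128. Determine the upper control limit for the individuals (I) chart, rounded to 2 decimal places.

X̄ = (72.7 + 76.0 + 75.2 + 73.7 + 75.7 + 71.3 + 72.8 + 76.1 + 75.9 + 78.6) / 10 = 74.8000
Moving ranges: 3.3, 0.8, 1.5, 2.0, 4.4, 1.5, 3.3, 0.2, 2.7; M̄R̄ = 19.7000 / 9 = 2.1889
UCL = X̄ + 3·M̄R̄/d₂ = 74.8000 + 3 × 2.1889 / 1.128 = 80.6215

80.62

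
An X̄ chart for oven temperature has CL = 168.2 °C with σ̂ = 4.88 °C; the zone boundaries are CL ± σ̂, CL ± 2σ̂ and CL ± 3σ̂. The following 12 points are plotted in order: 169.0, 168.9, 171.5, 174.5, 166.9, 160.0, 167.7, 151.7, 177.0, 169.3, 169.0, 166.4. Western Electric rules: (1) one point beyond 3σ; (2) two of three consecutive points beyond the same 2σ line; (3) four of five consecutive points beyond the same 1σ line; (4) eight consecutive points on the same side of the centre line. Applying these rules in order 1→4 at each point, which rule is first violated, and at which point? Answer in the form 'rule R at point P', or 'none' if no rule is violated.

rule 1 at point 8

Zone of each point (C = within 1σ̂, B = 1σ̂–2σ̂, A = 2σ̂–3σ̂, * = beyond 3σ̂; sign = side of CL): 1:+C, 2:+C, 3:+C, 4:+B, 5:-C, 6:-B, 7:-C, 8:-*, 9:+B, 10:+C, 11:+C, 12:-C
Rule 1 (one point beyond the 3σ limits) is satisfied at point 8.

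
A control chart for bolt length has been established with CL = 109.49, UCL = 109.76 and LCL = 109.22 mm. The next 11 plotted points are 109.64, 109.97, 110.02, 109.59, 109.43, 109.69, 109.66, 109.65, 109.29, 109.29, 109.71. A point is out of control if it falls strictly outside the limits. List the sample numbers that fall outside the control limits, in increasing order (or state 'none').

Compare each point to [109.22, 109.76]: sample 2 = 109.97 > UCL; sample 3 = 110.02 > UCL.

2, 3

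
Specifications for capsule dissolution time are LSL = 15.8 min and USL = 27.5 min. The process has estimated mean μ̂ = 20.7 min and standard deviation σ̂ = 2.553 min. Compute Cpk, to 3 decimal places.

Cpu = (USL − μ̂) / (3σ̂) = (27.5 − 20.7) / (3 × 2.553) = 0.8878; Cpl = (μ̂ − LSL) / (3σ̂) = (20.7 − 15.8) / (3 × 2.553) = 0.6398; Cpk = min(Cpu, Cpl) = 0.6398

0.640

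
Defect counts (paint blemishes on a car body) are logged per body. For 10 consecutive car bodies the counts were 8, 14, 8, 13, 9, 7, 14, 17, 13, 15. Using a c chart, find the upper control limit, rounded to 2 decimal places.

c̄ = (8 + 14 + 8 + 13 + 9 + 7 + 14 + 17 + 13 + 15) / 10 = 118 / 10 = 11.8000
UCL = c̄ + 3√c̄ = 11.8000 + 3 × √11.8000 = 11.8000 + 3 × 3.4351 = 22.1053

22.11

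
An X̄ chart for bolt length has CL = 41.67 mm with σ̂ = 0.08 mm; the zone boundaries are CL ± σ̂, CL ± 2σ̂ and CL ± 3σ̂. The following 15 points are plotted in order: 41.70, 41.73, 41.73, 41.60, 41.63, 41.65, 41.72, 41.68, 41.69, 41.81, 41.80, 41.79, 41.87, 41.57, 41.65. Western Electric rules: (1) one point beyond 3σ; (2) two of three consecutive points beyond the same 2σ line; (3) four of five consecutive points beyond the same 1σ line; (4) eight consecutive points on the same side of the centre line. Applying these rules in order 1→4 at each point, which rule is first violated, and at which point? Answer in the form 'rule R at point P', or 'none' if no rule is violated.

Zone of each point (C = within 1σ̂, B = 1σ̂–2σ̂, A = 2σ̂–3σ̂, * = beyond 3σ̂; sign = side of CL): 1:+C, 2:+C, 3:+C, 4:-C, 5:-C, 6:-C, 7:+C, 8:+C, 9:+C, 10:+B, 11:+B, 12:+B, 13:+A, 14:-B, 15:-C
Rule 3 (four of five consecutive points beyond the same 1σ limit) is satisfied at point 13.

rule 3 at point 13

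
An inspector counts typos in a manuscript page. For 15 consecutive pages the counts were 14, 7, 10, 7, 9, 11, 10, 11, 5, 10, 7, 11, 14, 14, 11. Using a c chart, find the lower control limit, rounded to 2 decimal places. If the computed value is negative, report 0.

0.55

c̄ = (14 + 7 + 10 + 7 + 9 + 11 + 10 + 11 + 5 + 10 + 7 + 11 + 14 + 14 + 11) / 15 = 151 / 15 = 10.0667
LCL = c̄ − 3√c̄ = 10.0667 − 3 × 3.1728 = 0.5483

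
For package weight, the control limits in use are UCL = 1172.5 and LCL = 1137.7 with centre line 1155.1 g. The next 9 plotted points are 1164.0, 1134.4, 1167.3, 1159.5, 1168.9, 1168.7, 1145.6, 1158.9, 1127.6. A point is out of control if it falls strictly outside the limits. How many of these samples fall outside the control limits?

Compare each point to [1137.7, 1172.5]: sample 2 = 1134.4 < LCL; sample 9 = 1127.6 < LCL.

2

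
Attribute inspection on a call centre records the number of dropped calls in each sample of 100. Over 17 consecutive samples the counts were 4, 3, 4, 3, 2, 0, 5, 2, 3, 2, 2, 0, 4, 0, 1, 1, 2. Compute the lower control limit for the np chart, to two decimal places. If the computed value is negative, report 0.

p̄ = Σdᵢ / (k·n) = 38 / (17 × 100) = 0.02235
LCL = np̄ − 3·√(np̄(1−p̄)) = 2.2353 − 3 × 1.4783 = -2.1996 → 0 (negative, so LCL = 0)

0.00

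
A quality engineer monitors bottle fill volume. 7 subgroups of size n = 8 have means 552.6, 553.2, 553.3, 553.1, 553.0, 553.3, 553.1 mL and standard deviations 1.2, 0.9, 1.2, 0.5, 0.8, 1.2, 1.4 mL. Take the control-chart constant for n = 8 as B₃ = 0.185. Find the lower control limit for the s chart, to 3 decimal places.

0.190

s̄ = (1.2 + 0.9 + 1.2 + 0.5 + 0.8 + 1.2 + 1.4) / 7 = 1.0286
LCL_s = B₃·s̄ = 0.185 × 1.0286 = 0.1903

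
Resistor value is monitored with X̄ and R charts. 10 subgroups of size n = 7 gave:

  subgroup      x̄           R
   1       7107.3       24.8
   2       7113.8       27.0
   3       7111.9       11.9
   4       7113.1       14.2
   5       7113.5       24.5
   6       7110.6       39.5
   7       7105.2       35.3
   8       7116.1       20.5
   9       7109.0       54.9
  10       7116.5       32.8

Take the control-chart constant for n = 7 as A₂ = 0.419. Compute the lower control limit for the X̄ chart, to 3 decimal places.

X̄̄ = (7107.3 + 7113.8 + 7111.9 + 7113.1 + 7113.5 + 7110.6 + 7105.2 + 7116.1 + 7109.0 + 7116.5) / 10 = 71117.0000 / 10 = 7111.7000
R̄ = (24.8 + 27.0 + 11.9 + 14.2 + 24.5 + 39.5 + 35.3 + 20.5 + 54.9 + 32.8) / 10 = 285.4000 / 10 = 28.5400
LCL = X̄̄ − A₂·R̄ = 7111.7000 − 0.419 × 28.5400 = 7099.7417

7099.742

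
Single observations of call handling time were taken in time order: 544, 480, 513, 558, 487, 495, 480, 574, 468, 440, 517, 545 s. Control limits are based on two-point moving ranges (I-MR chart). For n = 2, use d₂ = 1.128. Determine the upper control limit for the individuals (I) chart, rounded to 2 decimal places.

645.99

X̄ = (544 + 480 + 513 + 558 + 487 + 495 + 480 + 574 + 468 + 440 + 517 + 545) / 12 = 508.4167
Moving ranges: 64, 33, 45, 71, 8, 15, 94, 106, 28, 77, 28; M̄R̄ = 569.0000 / 11 = 51.7273
UCL = X̄ + 3·M̄R̄/d₂ = 508.4167 + 3 × 51.7273 / 1.128 = 645.9892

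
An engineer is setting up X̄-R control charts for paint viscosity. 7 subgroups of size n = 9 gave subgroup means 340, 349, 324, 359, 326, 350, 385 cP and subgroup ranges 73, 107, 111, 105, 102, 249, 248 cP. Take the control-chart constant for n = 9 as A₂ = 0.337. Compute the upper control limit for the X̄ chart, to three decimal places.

395.474

X̄̄ = (340 + 349 + 324 + 359 + 326 + 350 + 385) / 7 = 2433.0000 / 7 = 347.5714
R̄ = (73 + 107 + 111 + 105 + 102 + 249 + 248) / 7 = 995.0000 / 7 = 142.1429
UCL = X̄̄ + A₂·R̄ = 347.5714 + 0.337 × 142.1429 = 395.4736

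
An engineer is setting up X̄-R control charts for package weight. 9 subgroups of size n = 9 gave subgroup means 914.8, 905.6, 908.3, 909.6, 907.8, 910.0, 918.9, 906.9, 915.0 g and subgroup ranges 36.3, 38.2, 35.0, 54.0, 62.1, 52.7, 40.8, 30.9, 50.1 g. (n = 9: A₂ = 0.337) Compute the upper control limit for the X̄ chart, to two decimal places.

X̄̄ = (914.8 + 905.6 + 908.3 + 909.6 + 907.8 + 910.0 + 918.9 + 906.9 + 915.0) / 9 = 8196.9000 / 9 = 910.7667
R̄ = (36.3 + 38.2 + 35.0 + 54.0 + 62.1 + 52.7 + 40.8 + 30.9 + 50.1) / 9 = 400.1000 / 9 = 44.4556
UCL = X̄̄ + A₂·R̄ = 910.7667 + 0.337 × 44.4556 = 925.7482

925.75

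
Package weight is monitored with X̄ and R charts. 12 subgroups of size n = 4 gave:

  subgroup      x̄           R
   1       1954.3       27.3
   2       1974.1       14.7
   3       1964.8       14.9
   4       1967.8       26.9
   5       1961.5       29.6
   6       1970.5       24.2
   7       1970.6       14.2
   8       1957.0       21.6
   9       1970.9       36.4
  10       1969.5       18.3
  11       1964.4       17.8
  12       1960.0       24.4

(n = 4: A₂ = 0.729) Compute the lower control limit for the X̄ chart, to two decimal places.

X̄̄ = (1954.3 + 1974.1 + 1964.8 + 1967.8 + 1961.5 + 1970.5 + 1970.6 + 1957.0 + 1970.9 + 1969.5 + 1964.4 + 1960.0) / 12 = 23585.4000 / 12 = 1965.4500
R̄ = (27.3 + 14.7 + 14.9 + 26.9 + 29.6 + 24.2 + 14.2 + 21.6 + 36.4 + 18.3 + 17.8 + 24.4) / 12 = 270.3000 / 12 = 22.5250
LCL = X̄̄ − A₂·R̄ = 1965.4500 − 0.729 × 22.5250 = 1949.0293

1949.03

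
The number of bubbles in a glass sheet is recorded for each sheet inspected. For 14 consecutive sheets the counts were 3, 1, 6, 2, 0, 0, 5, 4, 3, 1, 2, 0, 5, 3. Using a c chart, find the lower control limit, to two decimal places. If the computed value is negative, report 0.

c̄ = (3 + 1 + 6 + 2 + 0 + 0 + 5 + 4 + 3 + 1 + 2 + 0 + 5 + 3) / 14 = 35 / 14 = 2.5000
LCL = c̄ − 3√c̄ = 2.5000 − 3 × 1.5811 = -2.2434 → 0 (cannot be negative)

0.00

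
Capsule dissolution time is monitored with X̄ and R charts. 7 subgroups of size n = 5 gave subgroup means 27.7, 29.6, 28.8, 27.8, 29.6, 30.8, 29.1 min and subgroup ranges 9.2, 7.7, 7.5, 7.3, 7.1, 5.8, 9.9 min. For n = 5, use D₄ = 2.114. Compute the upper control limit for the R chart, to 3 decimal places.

R̄ = (9.2 + 7.7 + 7.5 + 7.3 + 7.1 + 5.8 + 9.9) / 7 = 54.5000 / 7 = 7.7857
UCL_R = D₄·R̄ = 2.114 × 7.7857 = 16.4590

16.459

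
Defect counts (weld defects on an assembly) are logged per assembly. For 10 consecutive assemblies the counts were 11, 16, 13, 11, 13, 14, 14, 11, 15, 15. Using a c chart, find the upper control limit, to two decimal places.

24.24

c̄ = (11 + 16 + 13 + 11 + 13 + 14 + 14 + 11 + 15 + 15) / 10 = 133 / 10 = 13.3000
UCL = c̄ + 3√c̄ = 13.3000 + 3 × √13.3000 = 13.3000 + 3 × 3.6469 = 24.2407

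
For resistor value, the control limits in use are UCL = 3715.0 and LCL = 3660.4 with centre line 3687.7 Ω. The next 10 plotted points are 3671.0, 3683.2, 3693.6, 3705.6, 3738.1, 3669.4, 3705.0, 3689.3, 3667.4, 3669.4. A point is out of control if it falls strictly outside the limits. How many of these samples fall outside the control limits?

Compare each point to [3660.4, 3715.0]: sample 5 = 3738.1 > UCL.

1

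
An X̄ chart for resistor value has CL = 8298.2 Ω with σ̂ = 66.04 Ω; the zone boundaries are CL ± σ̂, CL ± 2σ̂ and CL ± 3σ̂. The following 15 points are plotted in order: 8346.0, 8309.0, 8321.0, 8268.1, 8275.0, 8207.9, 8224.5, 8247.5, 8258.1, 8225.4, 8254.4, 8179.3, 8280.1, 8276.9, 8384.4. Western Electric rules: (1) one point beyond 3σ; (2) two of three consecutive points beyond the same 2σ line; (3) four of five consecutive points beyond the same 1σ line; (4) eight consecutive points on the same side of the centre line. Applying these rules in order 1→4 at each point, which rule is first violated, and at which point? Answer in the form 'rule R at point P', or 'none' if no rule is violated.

rule 4 at point 11

Zone of each point (C = within 1σ̂, B = 1σ̂–2σ̂, A = 2σ̂–3σ̂, * = beyond 3σ̂; sign = side of CL): 1:+C, 2:+C, 3:+C, 4:-C, 5:-C, 6:-B, 7:-B, 8:-C, 9:-C, 10:-B, 11:-C, 12:-B, 13:-C, 14:-C, 15:+B
Rule 4 (eight consecutive points on the same side of the centre line) is satisfied at point 11.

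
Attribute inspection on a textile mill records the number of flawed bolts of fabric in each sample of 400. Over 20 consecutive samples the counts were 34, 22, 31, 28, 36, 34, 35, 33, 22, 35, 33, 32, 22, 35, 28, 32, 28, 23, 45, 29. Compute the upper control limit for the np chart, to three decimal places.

46.857

p̄ = Σdᵢ / (k·n) = 617 / (20 × 400) = 0.07712
UCL = np̄ + 3·√(np̄(1−p̄)) = 30.8500 + 3 × √(30.8500×0.92288) = 30.8500 + 3 × 5.3358 = 46.8574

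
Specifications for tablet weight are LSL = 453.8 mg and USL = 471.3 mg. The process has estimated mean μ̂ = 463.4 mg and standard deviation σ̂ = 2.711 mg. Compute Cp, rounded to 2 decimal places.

Cp = (USL − LSL) / (6σ̂) = (471.3 − 453.8) / (6 × 2.711) = 17.5000 / 16.2660 = 1.0759

1.08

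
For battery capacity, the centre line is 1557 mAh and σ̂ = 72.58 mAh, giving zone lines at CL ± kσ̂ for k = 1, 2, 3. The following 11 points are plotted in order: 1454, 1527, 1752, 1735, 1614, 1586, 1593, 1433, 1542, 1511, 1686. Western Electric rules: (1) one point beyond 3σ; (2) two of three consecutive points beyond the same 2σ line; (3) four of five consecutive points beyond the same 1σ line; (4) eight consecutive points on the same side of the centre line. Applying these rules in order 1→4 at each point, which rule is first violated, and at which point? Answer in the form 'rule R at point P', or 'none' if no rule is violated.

Zone of each point (C = within 1σ̂, B = 1σ̂–2σ̂, A = 2σ̂–3σ̂, * = beyond 3σ̂; sign = side of CL): 1:-B, 2:-C, 3:+A, 4:+A, 5:+C, 6:+C, 7:+C, 8:-B, 9:-C, 10:-C, 11:+B
Rule 2 (two of three consecutive points beyond the same 2σ limit) is satisfied at point 4.

rule 2 at point 4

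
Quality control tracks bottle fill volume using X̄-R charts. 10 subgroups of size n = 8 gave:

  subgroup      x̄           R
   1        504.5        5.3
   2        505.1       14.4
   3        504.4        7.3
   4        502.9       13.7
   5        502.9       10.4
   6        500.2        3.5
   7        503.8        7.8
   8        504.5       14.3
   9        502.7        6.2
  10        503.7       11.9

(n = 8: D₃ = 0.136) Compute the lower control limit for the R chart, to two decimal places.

R̄ = (5.3 + 14.4 + 7.3 + 13.7 + 10.4 + 3.5 + 7.8 + 14.3 + 6.2 + 11.9) / 10 = 94.8000 / 10 = 9.4800
LCL_R = D₃·R̄ = 0.136 × 9.4800 = 1.2893

1.29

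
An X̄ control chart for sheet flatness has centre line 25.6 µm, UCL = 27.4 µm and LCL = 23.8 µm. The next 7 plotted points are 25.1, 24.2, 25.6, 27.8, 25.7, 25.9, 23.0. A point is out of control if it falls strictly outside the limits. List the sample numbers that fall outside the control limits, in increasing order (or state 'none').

Compare each point to [23.8, 27.4]: sample 4 = 27.8 > UCL; sample 7 = 23.0 < LCL.

4, 7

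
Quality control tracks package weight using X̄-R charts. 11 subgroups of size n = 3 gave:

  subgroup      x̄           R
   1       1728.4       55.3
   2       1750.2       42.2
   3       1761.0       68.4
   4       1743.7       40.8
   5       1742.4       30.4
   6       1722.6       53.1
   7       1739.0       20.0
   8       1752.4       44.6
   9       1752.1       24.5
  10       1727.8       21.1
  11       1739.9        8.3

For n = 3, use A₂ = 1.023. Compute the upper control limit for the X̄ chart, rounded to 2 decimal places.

X̄̄ = (1728.4 + 1750.2 + 1761.0 + 1743.7 + 1742.4 + 1722.6 + 1739.0 + 1752.4 + 1752.1 + 1727.8 + 1739.9) / 11 = 19159.5000 / 11 = 1741.7727
R̄ = (55.3 + 42.2 + 68.4 + 40.8 + 30.4 + 53.1 + 20.0 + 44.6 + 24.5 + 21.1 + 8.3) / 11 = 408.7000 / 11 = 37.1545
UCL = X̄̄ + A₂·R̄ = 1741.7727 + 1.023 × 37.1545 = 1779.7818

1779.78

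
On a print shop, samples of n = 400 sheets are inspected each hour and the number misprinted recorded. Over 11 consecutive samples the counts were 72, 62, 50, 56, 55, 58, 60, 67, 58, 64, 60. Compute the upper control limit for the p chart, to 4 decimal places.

p̄ = Σdᵢ / (k·n) = 662 / (11 × 400) = 0.15045
UCL = p̄ + 3·√(p̄(1−p̄)/n) = 0.15045 + 3 × √(0.15045×0.84955/400) = 0.15045 + 3 × 0.01788 = 0.20408

0.2041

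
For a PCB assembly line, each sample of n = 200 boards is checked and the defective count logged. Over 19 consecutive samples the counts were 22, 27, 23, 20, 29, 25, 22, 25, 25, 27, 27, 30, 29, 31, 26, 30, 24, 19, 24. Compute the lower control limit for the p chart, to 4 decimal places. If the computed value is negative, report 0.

p̄ = Σdᵢ / (k·n) = 485 / (19 × 200) = 0.12763
LCL = p̄ − 3·√(p̄(1−p̄)/n) = 0.12763 − 3 × 0.02359 = 0.05685

0.0568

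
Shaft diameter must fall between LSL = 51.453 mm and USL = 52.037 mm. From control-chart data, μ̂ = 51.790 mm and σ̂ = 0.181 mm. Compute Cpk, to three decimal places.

0.455

Cpu = (USL − μ̂) / (3σ̂) = (52.037 − 51.790) / (3 × 0.181) = 0.4549; Cpl = (μ̂ − LSL) / (3σ̂) = (51.790 − 51.453) / (3 × 0.181) = 0.6206; Cpk = min(Cpu, Cpl) = 0.4549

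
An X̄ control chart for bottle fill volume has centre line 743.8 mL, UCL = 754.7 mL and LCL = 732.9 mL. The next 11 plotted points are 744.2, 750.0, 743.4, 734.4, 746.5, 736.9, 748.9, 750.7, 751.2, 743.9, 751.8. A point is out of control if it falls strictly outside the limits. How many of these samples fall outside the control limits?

All 11 points lie within [732.9, 754.7].

0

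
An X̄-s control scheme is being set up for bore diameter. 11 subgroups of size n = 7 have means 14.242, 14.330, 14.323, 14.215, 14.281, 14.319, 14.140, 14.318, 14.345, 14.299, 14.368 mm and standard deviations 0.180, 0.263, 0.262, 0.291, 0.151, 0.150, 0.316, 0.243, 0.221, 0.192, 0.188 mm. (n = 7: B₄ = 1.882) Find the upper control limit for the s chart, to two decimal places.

0.42

s̄ = (0.180 + 0.263 + 0.262 + 0.291 + 0.151 + 0.150 + 0.316 + 0.243 + 0.221 + 0.192 + 0.188) / 11 = 0.2234
UCL_s = B₄·s̄ = 1.882 × 0.2234 = 0.4204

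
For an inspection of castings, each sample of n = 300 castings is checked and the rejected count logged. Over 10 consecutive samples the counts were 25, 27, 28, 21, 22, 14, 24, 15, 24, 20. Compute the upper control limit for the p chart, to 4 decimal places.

p̄ = Σdᵢ / (k·n) = 220 / (10 × 300) = 0.07333
UCL = p̄ + 3·√(p̄(1−p̄)/n) = 0.07333 + 3 × √(0.07333×0.92667/300) = 0.07333 + 3 × 0.01505 = 0.11848

0.1185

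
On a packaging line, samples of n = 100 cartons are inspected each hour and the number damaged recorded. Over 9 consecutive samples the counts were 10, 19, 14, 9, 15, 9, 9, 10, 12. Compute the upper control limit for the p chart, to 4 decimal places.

0.2160

p̄ = Σdᵢ / (k·n) = 107 / (9 × 100) = 0.11889
UCL = p̄ + 3·√(p̄(1−p̄)/n) = 0.11889 + 3 × √(0.11889×0.88111/100) = 0.11889 + 3 × 0.03237 = 0.21599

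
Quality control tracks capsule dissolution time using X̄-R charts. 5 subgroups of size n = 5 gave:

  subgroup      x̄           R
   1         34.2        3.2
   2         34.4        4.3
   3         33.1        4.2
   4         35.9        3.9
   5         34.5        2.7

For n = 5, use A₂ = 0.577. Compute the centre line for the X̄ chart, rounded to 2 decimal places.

X̄̄ = (34.2 + 34.4 + 33.1 + 35.9 + 34.5) / 5 = 172.1000 / 5 = 34.4200
CL = X̄̄ = 34.4200

34.42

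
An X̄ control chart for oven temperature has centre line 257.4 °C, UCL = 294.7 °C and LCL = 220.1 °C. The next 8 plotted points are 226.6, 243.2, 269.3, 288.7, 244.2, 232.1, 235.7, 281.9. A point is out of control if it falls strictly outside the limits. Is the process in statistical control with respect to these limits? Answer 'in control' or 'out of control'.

in control

All 8 points lie within [220.1, 294.7].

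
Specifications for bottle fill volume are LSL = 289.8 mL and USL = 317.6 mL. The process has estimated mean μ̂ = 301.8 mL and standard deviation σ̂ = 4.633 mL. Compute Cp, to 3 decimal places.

Cp = (USL − LSL) / (6σ̂) = (317.6 − 289.8) / (6 × 4.633) = 27.8000 / 27.7980 = 1.0001

1.000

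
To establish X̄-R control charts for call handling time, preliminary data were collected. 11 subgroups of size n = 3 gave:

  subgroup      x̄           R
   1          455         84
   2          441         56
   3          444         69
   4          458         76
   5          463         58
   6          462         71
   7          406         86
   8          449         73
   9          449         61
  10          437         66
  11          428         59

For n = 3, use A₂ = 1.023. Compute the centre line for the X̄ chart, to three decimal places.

444.727

X̄̄ = (455 + 441 + 444 + 458 + 463 + 462 + 406 + 449 + 449 + 437 + 428) / 11 = 4892.0000 / 11 = 444.7273
CL = X̄̄ = 444.7273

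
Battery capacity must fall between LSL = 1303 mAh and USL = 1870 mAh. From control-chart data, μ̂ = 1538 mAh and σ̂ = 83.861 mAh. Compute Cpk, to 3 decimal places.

Cpu = (USL − μ̂) / (3σ̂) = (1870 − 1538) / (3 × 83.861) = 1.3196; Cpl = (μ̂ − LSL) / (3σ̂) = (1538 − 1303) / (3 × 83.861) = 0.9341; Cpk = min(Cpu, Cpl) = 0.9341

0.934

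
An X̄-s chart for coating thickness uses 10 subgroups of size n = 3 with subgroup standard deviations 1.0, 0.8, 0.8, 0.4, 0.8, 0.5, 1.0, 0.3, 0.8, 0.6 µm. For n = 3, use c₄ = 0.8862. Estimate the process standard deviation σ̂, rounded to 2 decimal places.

0.79

s̄ = (1.0 + 0.8 + 0.8 + 0.4 + 0.8 + 0.5 + 1.0 + 0.3 + 0.8 + 0.6) / 10 = 0.7000
σ̂ = s̄ / c₄ = 0.7000 / 0.8862 = 0.7899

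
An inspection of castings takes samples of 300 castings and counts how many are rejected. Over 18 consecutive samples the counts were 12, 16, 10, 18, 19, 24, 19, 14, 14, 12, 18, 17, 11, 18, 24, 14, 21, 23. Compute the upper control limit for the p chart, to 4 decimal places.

p̄ = Σdᵢ / (k·n) = 304 / (18 × 300) = 0.05630
UCL = p̄ + 3·√(p̄(1−p̄)/n) = 0.05630 + 3 × √(0.05630×0.94370/300) = 0.05630 + 3 × 0.01331 = 0.09622

0.0962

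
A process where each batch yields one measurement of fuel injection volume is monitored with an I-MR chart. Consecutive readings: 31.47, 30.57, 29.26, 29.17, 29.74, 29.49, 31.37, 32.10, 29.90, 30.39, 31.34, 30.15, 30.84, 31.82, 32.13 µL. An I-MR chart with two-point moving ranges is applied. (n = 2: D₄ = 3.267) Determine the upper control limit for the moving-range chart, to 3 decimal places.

Moving ranges: 0.90, 1.31, 0.09, 0.57, 0.25, 1.88, 0.73, 2.20, 0.49, 0.95, 1.19, 0.69, 0.98, 0.31; M̄R̄ = 12.5400 / 14 = 0.8957
UCL_MR = D₄·M̄R̄ = 3.267 × 0.8957 = 2.9263

2.926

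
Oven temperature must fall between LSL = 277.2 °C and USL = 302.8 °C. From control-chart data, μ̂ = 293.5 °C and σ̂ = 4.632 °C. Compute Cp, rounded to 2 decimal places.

0.92

Cp = (USL − LSL) / (6σ̂) = (302.8 − 277.2) / (6 × 4.632) = 25.6000 / 27.7920 = 0.9211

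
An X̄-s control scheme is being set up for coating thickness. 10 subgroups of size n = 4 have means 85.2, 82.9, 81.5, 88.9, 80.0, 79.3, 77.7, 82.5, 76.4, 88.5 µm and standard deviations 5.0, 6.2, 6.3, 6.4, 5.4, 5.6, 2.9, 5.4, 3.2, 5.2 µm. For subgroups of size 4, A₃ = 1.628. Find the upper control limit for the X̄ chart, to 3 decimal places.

X̄̄ = (85.2 + 82.9 + 81.5 + 88.9 + 80.0 + 79.3 + 77.7 + 82.5 + 76.4 + 88.5) / 10 = 82.2900
s̄ = (5.0 + 6.2 + 6.3 + 6.4 + 5.4 + 5.6 + 2.9 + 5.4 + 3.2 + 5.2) / 10 = 5.1600
UCL = X̄̄ + A₃·s̄ = 82.2900 + 1.628 × 5.1600 = 90.6905

90.690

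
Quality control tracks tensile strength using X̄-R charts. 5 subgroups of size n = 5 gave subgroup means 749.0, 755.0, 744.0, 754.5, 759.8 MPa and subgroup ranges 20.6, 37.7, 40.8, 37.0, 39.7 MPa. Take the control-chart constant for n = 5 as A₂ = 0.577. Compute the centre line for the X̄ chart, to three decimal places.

752.460

X̄̄ = (749.0 + 755.0 + 744.0 + 754.5 + 759.8) / 5 = 3762.3000 / 5 = 752.4600
CL = X̄̄ = 752.4600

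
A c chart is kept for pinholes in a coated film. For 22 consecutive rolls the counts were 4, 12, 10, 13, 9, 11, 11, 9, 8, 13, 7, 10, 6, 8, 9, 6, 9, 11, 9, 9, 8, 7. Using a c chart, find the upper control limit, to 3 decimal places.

18.068

c̄ = (4 + 12 + 10 + 13 + 9 + 11 + 11 + 9 + 8 + 13 + 7 + 10 + 6 + 8 + 9 + 6 + 9 + 11 + 9 + 9 + 8 + 7) / 22 = 199 / 22 = 9.0455
UCL = c̄ + 3√c̄ = 9.0455 + 3 × √9.0455 = 9.0455 + 3 × 3.0076 = 18.0682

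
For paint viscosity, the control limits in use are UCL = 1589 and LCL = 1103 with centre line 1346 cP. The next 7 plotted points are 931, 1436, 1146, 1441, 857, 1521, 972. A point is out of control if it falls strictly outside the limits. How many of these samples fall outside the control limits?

3

Compare each point to [1103, 1589]: sample 1 = 931 < LCL; sample 5 = 857 < LCL; sample 7 = 972 < LCL.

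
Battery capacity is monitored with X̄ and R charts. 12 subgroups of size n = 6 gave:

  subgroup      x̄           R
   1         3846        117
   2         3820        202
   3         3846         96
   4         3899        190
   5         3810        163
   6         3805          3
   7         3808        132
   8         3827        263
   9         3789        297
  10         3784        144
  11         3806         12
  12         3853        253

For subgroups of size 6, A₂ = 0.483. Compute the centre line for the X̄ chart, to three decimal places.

X̄̄ = (3846 + 3820 + 3846 + 3899 + 3810 + 3805 + 3808 + 3827 + 3789 + 3784 + 3806 + 3853) / 12 = 45893.0000 / 12 = 3824.4167
CL = X̄̄ = 3824.4167

3824.417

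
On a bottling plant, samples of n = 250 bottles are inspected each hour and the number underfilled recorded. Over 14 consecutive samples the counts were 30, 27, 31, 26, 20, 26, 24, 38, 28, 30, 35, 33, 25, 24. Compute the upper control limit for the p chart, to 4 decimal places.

p̄ = Σdᵢ / (k·n) = 397 / (14 × 250) = 0.11343
UCL = p̄ + 3·√(p̄(1−p̄)/n) = 0.11343 + 3 × √(0.11343×0.88657/250) = 0.11343 + 3 × 0.02006 = 0.17360

0.1736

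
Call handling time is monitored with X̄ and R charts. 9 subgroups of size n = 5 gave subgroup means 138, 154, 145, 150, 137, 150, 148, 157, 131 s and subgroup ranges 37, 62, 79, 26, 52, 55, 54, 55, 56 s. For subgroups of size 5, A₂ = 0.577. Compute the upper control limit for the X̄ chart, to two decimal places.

X̄̄ = (138 + 154 + 145 + 150 + 137 + 150 + 148 + 157 + 131) / 9 = 1310.0000 / 9 = 145.5556
R̄ = (37 + 62 + 79 + 26 + 52 + 55 + 54 + 55 + 56) / 9 = 476.0000 / 9 = 52.8889
UCL = X̄̄ + A₂·R̄ = 145.5556 + 0.577 × 52.8889 = 176.0724

176.07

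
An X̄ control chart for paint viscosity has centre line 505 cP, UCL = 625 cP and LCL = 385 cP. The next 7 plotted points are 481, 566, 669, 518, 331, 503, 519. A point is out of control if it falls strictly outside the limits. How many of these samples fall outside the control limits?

Compare each point to [385, 625]: sample 3 = 669 > UCL; sample 5 = 331 < LCL.

2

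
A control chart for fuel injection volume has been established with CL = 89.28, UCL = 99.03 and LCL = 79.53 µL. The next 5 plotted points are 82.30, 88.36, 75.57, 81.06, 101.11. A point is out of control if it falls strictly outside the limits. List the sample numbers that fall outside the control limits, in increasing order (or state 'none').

3, 5

Compare each point to [79.53, 99.03]: sample 3 = 75.57 < LCL; sample 5 = 101.11 > UCL.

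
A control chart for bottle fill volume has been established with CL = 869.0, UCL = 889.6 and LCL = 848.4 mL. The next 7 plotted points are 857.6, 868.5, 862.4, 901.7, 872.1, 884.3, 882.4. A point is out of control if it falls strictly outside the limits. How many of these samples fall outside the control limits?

Compare each point to [848.4, 889.6]: sample 4 = 901.7 > UCL.

1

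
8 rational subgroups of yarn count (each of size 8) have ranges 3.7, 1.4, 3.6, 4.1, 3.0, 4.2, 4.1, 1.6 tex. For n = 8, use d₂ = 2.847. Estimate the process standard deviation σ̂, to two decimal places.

1.13

R̄ = (3.7 + 1.4 + 3.6 + 4.1 + 3.0 + 4.2 + 4.1 + 1.6) / 8 = 3.2125
σ̂ = R̄ / d₂ = 3.2125 / 2.847 = 1.1284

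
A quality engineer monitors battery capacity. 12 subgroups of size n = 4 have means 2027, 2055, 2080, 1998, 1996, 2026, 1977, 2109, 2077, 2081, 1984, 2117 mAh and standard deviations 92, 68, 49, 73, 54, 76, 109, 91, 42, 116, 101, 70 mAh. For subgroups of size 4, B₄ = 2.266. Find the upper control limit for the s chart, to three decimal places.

177.692

s̄ = (92 + 68 + 49 + 73 + 54 + 76 + 109 + 91 + 42 + 116 + 101 + 70) / 12 = 78.4167
UCL_s = B₄·s̄ = 2.266 × 78.4167 = 177.6922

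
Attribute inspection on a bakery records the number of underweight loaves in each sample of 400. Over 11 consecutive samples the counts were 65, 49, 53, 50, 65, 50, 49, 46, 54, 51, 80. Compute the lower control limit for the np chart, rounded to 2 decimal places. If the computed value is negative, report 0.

34.87

p̄ = Σdᵢ / (k·n) = 612 / (11 × 400) = 0.13909
LCL = np̄ − 3·√(np̄(1−p̄)) = 55.6364 − 3 × 6.9208 = 34.8739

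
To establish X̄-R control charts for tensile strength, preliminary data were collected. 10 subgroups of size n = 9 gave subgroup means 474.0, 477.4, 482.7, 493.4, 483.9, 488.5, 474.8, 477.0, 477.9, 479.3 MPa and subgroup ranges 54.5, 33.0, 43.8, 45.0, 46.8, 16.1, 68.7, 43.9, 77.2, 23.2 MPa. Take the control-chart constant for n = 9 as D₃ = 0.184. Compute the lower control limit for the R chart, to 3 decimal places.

8.320

R̄ = (54.5 + 33.0 + 43.8 + 45.0 + 46.8 + 16.1 + 68.7 + 43.9 + 77.2 + 23.2) / 10 = 452.2000 / 10 = 45.2200
LCL_R = D₃·R̄ = 0.184 × 45.2200 = 8.3205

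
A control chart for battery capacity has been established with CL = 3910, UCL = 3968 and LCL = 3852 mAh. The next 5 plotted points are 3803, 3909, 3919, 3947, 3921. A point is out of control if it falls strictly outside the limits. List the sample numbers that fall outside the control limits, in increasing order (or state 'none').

Compare each point to [3852, 3968]: sample 1 = 3803 < LCL.

1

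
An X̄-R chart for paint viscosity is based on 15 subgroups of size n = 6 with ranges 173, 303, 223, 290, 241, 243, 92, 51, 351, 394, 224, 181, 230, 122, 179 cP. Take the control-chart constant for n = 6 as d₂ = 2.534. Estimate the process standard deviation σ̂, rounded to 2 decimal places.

R̄ = (173 + 303 + 223 + 290 + 241 + 243 + 92 + 51 + 351 + 394 + 224 + 181 + 230 + 122 + 179) / 15 = 219.8000
σ̂ = R̄ / d₂ = 219.8000 / 2.534 = 86.7403

86.74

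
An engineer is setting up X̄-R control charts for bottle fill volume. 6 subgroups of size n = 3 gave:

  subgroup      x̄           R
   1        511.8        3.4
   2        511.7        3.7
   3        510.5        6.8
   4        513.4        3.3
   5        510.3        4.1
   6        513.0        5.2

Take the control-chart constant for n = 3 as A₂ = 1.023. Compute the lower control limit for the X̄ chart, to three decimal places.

507.265

X̄̄ = (511.8 + 511.7 + 510.5 + 513.4 + 510.3 + 513.0) / 6 = 3070.7000 / 6 = 511.7833
R̄ = (3.4 + 3.7 + 6.8 + 3.3 + 4.1 + 5.2) / 6 = 26.5000 / 6 = 4.4167
LCL = X̄̄ − A₂·R̄ = 511.7833 − 1.023 × 4.4167 = 507.2651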